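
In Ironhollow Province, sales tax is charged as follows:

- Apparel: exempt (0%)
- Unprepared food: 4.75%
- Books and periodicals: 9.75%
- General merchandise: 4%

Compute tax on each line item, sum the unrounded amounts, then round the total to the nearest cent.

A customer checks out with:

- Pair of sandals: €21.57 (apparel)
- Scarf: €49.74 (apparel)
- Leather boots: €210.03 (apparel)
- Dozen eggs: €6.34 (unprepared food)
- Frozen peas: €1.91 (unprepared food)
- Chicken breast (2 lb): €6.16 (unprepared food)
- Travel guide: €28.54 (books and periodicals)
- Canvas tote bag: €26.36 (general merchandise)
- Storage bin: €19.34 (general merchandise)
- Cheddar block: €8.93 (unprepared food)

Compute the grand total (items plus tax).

€384.64

Pair of sandals €21.57: apparel → 0% → €0.00
Scarf €49.74: apparel → 0% → €0.00
Leather boots €210.03: apparel → 0% → €0.00
Dozen eggs €6.34: unprepared food → 4.75% → €0.30115
Frozen peas €1.91: unprepared food → 4.75% → €0.090725
Chicken breast (2 lb) €6.16: unprepared food → 4.75% → €0.2926
Travel guide €28.54: books and periodicals → 9.75% → €2.78265
Canvas tote bag €26.36: general merchandise → 4% → €1.0544
Storage bin €19.34: general merchandise → 4% → €0.7736
Cheddar block €8.93: unprepared food → 4.75% → €0.424175
Subtotal = €378.92; unrounded tax = €5.7193 → €5.72; total due = €384.64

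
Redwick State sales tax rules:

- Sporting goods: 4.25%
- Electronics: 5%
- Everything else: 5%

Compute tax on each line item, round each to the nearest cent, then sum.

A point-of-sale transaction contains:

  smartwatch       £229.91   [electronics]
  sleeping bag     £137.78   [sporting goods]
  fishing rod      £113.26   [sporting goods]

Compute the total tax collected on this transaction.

Smartwatch £229.91: electronics → 5% → £11.50
Sleeping bag £137.78: sporting goods → 4.25% → £5.86
Fishing rod £113.26: sporting goods → 4.25% → £4.81
Total tax = £11.50 + £5.86 + £4.81 = £22.17

£22.17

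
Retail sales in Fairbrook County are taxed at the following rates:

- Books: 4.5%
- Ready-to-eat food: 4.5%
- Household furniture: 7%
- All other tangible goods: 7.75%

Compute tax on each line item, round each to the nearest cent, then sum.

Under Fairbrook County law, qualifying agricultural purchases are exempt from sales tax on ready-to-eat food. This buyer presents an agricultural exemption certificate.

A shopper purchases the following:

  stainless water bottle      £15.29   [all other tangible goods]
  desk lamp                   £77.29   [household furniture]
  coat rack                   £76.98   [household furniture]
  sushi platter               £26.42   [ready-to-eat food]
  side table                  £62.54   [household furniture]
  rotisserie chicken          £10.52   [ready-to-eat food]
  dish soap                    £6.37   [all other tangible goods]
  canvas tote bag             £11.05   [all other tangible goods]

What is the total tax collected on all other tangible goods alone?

Stainless water bottle £15.29: all other tangible goods → 7.75% → £1.18
Dish soap £6.37: all other tangible goods → 7.75% → £0.49
Canvas tote bag £11.05: all other tangible goods → 7.75% → £0.86
Tax on all other tangible goods = £1.18 + £0.49 + £0.86 = £2.53

£2.53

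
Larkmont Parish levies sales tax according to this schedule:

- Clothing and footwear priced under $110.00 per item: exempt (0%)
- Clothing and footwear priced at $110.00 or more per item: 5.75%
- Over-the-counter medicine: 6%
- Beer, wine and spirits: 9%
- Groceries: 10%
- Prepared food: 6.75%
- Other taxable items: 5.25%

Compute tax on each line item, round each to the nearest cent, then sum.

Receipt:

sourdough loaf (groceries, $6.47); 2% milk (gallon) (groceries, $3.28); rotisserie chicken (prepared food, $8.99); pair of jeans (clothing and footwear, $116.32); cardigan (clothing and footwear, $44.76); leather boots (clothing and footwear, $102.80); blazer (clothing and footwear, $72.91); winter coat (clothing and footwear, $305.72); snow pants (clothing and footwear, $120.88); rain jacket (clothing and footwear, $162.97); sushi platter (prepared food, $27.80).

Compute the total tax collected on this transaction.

$44.06

Sourdough loaf $6.47: groceries → 10% → $0.65
2% milk (gallon) $3.28: groceries → 10% → $0.33
Rotisserie chicken $8.99: prepared food → 6.75% → $0.61
Pair of jeans $116.32: clothing and footwear, $110.00 or more → 5.75% → $6.69
Cardigan $44.76: clothing and footwear, under $110.00 → 0% → $0.00
Leather boots $102.80: clothing and footwear, under $110.00 → 0% → $0.00
Blazer $72.91: clothing and footwear, under $110.00 → 0% → $0.00
Winter coat $305.72: clothing and footwear, $110.00 or more → 5.75% → $17.58
Snow pants $120.88: clothing and footwear, $110.00 or more → 5.75% → $6.95
Rain jacket $162.97: clothing and footwear, $110.00 or more → 5.75% → $9.37
Sushi platter $27.80: prepared food → 6.75% → $1.88
Total tax = $0.65 + $0.33 + $0.61 + $6.69 + $17.58 + $6.95 + $9.37 + $1.88 = $44.06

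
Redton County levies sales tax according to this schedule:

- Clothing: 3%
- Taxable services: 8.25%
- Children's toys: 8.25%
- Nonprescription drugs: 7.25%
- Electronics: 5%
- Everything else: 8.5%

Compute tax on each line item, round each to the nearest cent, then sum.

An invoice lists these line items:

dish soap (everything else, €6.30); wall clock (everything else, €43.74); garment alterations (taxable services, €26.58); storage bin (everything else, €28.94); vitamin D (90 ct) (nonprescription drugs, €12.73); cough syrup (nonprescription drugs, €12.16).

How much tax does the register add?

Dish soap €6.30: everything else → 8.5% → €0.54
Wall clock €43.74: everything else → 8.5% → €3.72
Garment alterations €26.58: taxable services → 8.25% → €2.19
Storage bin €28.94: everything else → 8.5% → €2.46
Vitamin D (90 ct) €12.73: nonprescription drugs → 7.25% → €0.92
Cough syrup €12.16: nonprescription drugs → 7.25% → €0.88
Total tax = €0.54 + €3.72 + €2.19 + €2.46 + €0.92 + €0.88 = €10.71

€10.71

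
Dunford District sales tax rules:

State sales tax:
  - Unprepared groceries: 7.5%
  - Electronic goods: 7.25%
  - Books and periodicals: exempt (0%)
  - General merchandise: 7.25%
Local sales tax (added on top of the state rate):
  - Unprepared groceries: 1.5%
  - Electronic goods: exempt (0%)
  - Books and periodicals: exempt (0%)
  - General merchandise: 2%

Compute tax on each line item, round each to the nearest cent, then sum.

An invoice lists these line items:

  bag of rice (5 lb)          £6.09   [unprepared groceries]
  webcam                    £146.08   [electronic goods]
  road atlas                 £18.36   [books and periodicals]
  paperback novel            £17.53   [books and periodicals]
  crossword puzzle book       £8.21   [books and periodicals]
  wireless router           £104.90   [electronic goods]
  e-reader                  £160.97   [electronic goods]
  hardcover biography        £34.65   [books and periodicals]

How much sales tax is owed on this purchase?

£30.42

Bag of rice (5 lb) £6.09: unprepared groceries → 7.5% + 1.5% local = 9% → £0.55
Webcam £146.08: electronic goods → 7.25% + 0% local = 7.25% → £10.59
Road atlas £18.36: books and periodicals → 0% + 0% local = 0% → £0.00
Paperback novel £17.53: books and periodicals → 0% + 0% local = 0% → £0.00
Crossword puzzle book £8.21: books and periodicals → 0% + 0% local = 0% → £0.00
Wireless router £104.90: electronic goods → 7.25% + 0% local = 7.25% → £7.61
E-reader £160.97: electronic goods → 7.25% + 0% local = 7.25% → £11.67
Hardcover biography £34.65: books and periodicals → 0% + 0% local = 0% → £0.00
Total tax = £0.55 + £10.59 + £7.61 + £11.67 = £30.42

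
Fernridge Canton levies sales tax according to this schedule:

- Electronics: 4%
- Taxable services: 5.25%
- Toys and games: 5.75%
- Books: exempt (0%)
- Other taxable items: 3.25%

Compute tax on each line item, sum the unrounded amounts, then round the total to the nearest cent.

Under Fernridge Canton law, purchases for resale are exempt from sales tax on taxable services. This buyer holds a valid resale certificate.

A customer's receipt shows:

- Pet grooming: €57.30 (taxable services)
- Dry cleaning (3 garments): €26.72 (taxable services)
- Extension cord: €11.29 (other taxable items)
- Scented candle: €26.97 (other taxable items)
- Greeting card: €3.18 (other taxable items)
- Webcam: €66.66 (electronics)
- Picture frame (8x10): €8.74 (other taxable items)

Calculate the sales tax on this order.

Pet grooming €57.30: taxable services, buyer-exempt → 0% → €0.00
Dry cleaning (3 garments) €26.72: taxable services, buyer-exempt → 0% → €0.00
Extension cord €11.29: other taxable items → 3.25% → €0.366925
Scented candle €26.97: other taxable items → 3.25% → €0.876525
Greeting card €3.18: other taxable items → 3.25% → €0.10335
Webcam €66.66: electronics → 4% → €2.6664
Picture frame (8x10) €8.74: other taxable items → 3.25% → €0.28405
Unrounded tax sum = €4.29725 → €4.30

€4.30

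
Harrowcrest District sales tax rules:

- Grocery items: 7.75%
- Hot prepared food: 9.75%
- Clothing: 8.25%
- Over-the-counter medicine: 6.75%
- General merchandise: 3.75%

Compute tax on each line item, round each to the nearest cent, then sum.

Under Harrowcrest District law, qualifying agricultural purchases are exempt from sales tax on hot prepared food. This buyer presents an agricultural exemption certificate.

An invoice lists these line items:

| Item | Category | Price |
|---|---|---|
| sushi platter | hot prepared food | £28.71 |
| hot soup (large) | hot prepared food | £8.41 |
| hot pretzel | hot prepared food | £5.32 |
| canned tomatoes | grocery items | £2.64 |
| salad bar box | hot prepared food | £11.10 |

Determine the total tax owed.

Sushi platter £28.71: hot prepared food, buyer-exempt → 0% → £0.00
Hot soup (large) £8.41: hot prepared food, buyer-exempt → 0% → £0.00
Hot pretzel £5.32: hot prepared food, buyer-exempt → 0% → £0.00
Canned tomatoes £2.64: grocery items → 7.75% → £0.20
Salad bar box £11.10: hot prepared food, buyer-exempt → 0% → £0.00
Total tax = £0.20

£0.20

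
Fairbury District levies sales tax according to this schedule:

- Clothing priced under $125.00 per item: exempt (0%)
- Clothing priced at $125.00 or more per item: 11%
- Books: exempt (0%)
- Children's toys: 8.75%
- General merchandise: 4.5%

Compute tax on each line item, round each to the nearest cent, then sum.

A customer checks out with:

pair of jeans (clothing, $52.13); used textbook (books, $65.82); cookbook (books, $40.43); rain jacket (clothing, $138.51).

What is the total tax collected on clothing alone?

Pair of jeans $52.13: clothing, under $125.00 → 0% → $0.00
Rain jacket $138.51: clothing, $125.00 or more → 11% → $15.24
Tax on clothing = $0.00 + $15.24 = $15.24

$15.24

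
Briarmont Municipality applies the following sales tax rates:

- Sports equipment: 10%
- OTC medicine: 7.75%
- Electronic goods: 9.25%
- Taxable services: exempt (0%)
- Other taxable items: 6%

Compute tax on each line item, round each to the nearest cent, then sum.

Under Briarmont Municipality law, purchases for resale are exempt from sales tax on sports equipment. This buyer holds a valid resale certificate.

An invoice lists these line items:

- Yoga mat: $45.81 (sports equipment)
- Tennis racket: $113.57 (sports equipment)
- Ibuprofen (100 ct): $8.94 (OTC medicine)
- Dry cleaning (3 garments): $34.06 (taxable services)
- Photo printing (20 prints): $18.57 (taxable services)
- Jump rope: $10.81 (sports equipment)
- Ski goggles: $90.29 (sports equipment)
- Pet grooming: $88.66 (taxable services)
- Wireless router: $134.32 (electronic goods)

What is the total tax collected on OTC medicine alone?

Ibuprofen (100 ct) $8.94: OTC medicine → 7.75% → $0.69
Tax on OTC medicine = $0.69

$0.69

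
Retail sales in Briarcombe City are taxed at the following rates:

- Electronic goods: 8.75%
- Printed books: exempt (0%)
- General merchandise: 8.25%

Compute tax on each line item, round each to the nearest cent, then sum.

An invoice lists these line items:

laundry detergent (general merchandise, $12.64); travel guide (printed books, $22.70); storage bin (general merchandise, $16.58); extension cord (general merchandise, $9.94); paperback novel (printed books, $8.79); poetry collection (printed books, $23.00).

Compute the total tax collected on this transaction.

$3.23

Laundry detergent $12.64: general merchandise → 8.25% → $1.04
Travel guide $22.70: printed books → 0% → $0.00
Storage bin $16.58: general merchandise → 8.25% → $1.37
Extension cord $9.94: general merchandise → 8.25% → $0.82
Paperback novel $8.79: printed books → 0% → $0.00
Poetry collection $23.00: printed books → 0% → $0.00
Total tax = $1.04 + $1.37 + $0.82 = $3.23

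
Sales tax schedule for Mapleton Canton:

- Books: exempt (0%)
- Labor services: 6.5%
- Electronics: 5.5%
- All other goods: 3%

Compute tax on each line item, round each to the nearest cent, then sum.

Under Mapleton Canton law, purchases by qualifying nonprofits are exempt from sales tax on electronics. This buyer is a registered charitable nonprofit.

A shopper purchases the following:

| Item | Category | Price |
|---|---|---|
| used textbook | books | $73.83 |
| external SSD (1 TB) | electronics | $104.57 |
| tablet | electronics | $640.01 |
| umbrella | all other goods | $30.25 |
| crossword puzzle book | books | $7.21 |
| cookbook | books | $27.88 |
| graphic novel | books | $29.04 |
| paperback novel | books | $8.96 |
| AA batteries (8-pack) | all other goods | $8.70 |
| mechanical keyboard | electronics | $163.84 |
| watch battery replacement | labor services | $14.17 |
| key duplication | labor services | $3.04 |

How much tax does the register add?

$2.29

Used textbook $73.83: books → 0% → $0.00
External SSD (1 TB) $104.57: electronics, buyer-exempt → 0% → $0.00
Tablet $640.01: electronics, buyer-exempt → 0% → $0.00
Umbrella $30.25: all other goods → 3% → $0.91
Crossword puzzle book $7.21: books → 0% → $0.00
Cookbook $27.88: books → 0% → $0.00
Graphic novel $29.04: books → 0% → $0.00
Paperback novel $8.96: books → 0% → $0.00
AA batteries (8-pack) $8.70: all other goods → 3% → $0.26
Mechanical keyboard $163.84: electronics, buyer-exempt → 0% → $0.00
Watch battery replacement $14.17: labor services → 6.5% → $0.92
Key duplication $3.04: labor services → 6.5% → $0.20
Total tax = $0.91 + $0.26 + $0.92 + $0.20 = $2.29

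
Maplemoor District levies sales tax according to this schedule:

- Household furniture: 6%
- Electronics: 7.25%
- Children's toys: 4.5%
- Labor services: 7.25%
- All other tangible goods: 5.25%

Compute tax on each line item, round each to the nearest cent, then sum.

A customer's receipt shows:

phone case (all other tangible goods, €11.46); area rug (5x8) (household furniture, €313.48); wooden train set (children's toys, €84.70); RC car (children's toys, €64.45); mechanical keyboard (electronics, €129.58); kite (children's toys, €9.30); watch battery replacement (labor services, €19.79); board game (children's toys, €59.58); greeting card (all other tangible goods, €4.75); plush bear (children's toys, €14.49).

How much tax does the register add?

Phone case €11.46: all other tangible goods → 5.25% → €0.60
Area rug (5x8) €313.48: household furniture → 6% → €18.81
Wooden train set €84.70: children's toys → 4.5% → €3.81
RC car €64.45: children's toys → 4.5% → €2.90
Mechanical keyboard €129.58: electronics → 7.25% → €9.39
Kite €9.30: children's toys → 4.5% → €0.42
Watch battery replacement €19.79: labor services → 7.25% → €1.43
Board game €59.58: children's toys → 4.5% → €2.68
Greeting card €4.75: all other tangible goods → 5.25% → €0.25
Plush bear €14.49: children's toys → 4.5% → €0.65
Total tax = €0.60 + €18.81 + €3.81 + €2.90 + €9.39 + €0.42 + €1.43 + €2.68 + €0.25 + €0.65 = €40.94

€40.94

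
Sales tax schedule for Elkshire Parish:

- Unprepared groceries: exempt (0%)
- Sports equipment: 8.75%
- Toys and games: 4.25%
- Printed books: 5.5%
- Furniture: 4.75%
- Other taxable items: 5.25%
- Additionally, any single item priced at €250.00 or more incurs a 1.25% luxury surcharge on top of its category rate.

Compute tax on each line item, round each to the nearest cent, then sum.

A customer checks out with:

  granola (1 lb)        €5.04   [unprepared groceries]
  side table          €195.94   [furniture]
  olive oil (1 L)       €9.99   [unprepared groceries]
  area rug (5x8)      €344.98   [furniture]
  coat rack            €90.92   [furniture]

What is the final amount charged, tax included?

Granola (1 lb) €5.04: unprepared groceries → 0% → €0.00
Side table €195.94: furniture → 4.75% → €9.31
Olive oil (1 L) €9.99: unprepared groceries → 0% → €0.00
Area rug (5x8) €344.98: furniture → 4.75% + 1.25% surcharge = 6% → €20.70
Coat rack €90.92: furniture → 4.75% → €4.32
Subtotal = €646.87; tax = €34.33; total due = €681.20

€681.20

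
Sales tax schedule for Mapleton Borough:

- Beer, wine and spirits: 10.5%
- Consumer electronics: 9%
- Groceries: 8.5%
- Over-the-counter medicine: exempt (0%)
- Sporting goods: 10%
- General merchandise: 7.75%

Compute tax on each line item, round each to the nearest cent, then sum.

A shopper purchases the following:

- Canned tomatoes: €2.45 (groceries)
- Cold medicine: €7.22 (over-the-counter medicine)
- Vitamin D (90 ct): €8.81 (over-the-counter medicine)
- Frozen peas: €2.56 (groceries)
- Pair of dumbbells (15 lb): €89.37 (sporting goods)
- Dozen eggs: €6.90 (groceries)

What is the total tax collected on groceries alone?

€1.02

Canned tomatoes €2.45: groceries → 8.5% → €0.21
Frozen peas €2.56: groceries → 8.5% → €0.22
Dozen eggs €6.90: groceries → 8.5% → €0.59
Tax on groceries = €0.21 + €0.22 + €0.59 = €1.02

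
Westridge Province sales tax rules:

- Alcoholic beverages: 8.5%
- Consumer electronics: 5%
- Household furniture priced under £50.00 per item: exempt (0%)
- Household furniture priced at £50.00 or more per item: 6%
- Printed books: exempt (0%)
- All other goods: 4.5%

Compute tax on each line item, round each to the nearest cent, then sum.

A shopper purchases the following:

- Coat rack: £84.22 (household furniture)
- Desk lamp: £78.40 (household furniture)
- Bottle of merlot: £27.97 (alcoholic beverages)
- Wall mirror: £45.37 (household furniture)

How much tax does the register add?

Coat rack £84.22: household furniture, £50.00 or more → 6% → £5.05
Desk lamp £78.40: household furniture, £50.00 or more → 6% → £4.70
Bottle of merlot £27.97: alcoholic beverages → 8.5% → £2.38
Wall mirror £45.37: household furniture, under £50.00 → 0% → £0.00
Total tax = £5.05 + £4.70 + £2.38 = £12.13

£12.13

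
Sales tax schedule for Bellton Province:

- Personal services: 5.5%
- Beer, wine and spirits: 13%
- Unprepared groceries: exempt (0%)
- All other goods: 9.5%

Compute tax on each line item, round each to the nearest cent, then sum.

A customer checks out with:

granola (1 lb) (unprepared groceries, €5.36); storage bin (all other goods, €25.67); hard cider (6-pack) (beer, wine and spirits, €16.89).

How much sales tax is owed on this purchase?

Granola (1 lb) €5.36: unprepared groceries → 0% → €0.00
Storage bin €25.67: all other goods → 9.5% → €2.44
Hard cider (6-pack) €16.89: beer, wine and spirits → 13% → €2.20
Total tax = €2.44 + €2.20 = €4.64

€4.64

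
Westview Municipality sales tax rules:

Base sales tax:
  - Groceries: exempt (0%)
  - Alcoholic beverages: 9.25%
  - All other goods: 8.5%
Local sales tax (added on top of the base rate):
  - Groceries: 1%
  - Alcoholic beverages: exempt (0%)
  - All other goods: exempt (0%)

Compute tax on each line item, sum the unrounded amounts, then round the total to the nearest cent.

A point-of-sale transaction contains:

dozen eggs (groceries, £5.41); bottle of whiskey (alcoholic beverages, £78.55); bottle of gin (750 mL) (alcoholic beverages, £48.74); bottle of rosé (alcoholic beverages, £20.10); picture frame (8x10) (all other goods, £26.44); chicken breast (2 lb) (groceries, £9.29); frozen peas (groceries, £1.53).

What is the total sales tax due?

£16.04

Dozen eggs £5.41: groceries → 0% + 1% local = 1% → £0.0541
Bottle of whiskey £78.55: alcoholic beverages → 9.25% + 0% local = 9.25% → £7.265875
Bottle of gin (750 mL) £48.74: alcoholic beverages → 9.25% + 0% local = 9.25% → £4.50845
Bottle of rosé £20.10: alcoholic beverages → 9.25% + 0% local = 9.25% → £1.85925
Picture frame (8x10) £26.44: all other goods → 8.5% + 0% local = 8.5% → £2.2474
Chicken breast (2 lb) £9.29: groceries → 0% + 1% local = 1% → £0.0929
Frozen peas £1.53: groceries → 0% + 1% local = 1% → £0.0153
Unrounded tax sum = £16.043275 → £16.04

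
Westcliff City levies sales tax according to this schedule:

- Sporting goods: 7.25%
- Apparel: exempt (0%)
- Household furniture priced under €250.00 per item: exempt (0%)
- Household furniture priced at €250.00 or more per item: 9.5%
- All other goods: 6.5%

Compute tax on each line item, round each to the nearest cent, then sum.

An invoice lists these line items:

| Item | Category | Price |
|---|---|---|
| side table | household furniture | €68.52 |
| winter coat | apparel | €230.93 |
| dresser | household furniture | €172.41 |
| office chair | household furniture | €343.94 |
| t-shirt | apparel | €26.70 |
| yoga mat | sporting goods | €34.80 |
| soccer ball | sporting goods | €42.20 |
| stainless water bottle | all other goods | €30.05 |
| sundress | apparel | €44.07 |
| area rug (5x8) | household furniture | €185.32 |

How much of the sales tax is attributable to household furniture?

Side table €68.52: household furniture, under €250.00 → 0% → €0.00
Dresser €172.41: household furniture, under €250.00 → 0% → €0.00
Office chair €343.94: household furniture, €250.00 or more → 9.5% → €32.67
Area rug (5x8) €185.32: household furniture, under €250.00 → 0% → €0.00
Tax on household furniture = €0.00 + €0.00 + €32.67 + €0.00 = €32.67

€32.67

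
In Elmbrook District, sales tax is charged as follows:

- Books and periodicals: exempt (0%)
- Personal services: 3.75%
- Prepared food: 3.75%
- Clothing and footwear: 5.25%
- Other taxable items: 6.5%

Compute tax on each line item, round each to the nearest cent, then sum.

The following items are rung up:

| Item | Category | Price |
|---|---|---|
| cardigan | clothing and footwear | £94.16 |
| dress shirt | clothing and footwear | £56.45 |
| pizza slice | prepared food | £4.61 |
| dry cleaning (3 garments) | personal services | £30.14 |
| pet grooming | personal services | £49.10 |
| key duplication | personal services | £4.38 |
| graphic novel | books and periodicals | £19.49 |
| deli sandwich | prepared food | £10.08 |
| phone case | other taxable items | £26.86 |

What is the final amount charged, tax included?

Cardigan £94.16: clothing and footwear → 5.25% → £4.94
Dress shirt £56.45: clothing and footwear → 5.25% → £2.96
Pizza slice £4.61: prepared food → 3.75% → £0.17
Dry cleaning (3 garments) £30.14: personal services → 3.75% → £1.13
Pet grooming £49.10: personal services → 3.75% → £1.84
Key duplication £4.38: personal services → 3.75% → £0.16
Graphic novel £19.49: books and periodicals → 0% → £0.00
Deli sandwich £10.08: prepared food → 3.75% → £0.38
Phone case £26.86: other taxable items → 6.5% → £1.75
Subtotal = £295.27; tax = £13.33; total due = £308.60

£308.60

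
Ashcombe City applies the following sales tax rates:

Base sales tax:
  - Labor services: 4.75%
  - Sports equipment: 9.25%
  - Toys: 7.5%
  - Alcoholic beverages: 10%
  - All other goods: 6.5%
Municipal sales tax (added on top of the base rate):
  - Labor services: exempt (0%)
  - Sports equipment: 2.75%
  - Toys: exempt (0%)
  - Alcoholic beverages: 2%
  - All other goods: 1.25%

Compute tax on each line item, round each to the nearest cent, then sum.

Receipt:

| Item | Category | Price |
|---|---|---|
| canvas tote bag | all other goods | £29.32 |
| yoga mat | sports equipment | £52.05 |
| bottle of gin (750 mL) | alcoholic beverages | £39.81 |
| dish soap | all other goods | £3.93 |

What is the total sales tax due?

£13.60

Canvas tote bag £29.32: all other goods → 6.5% + 1.25% municipal = 7.75% → £2.27
Yoga mat £52.05: sports equipment → 9.25% + 2.75% municipal = 12% → £6.25
Bottle of gin (750 mL) £39.81: alcoholic beverages → 10% + 2% municipal = 12% → £4.78
Dish soap £3.93: all other goods → 6.5% + 1.25% municipal = 7.75% → £0.30
Total tax = £2.27 + £6.25 + £4.78 + £0.30 = £13.60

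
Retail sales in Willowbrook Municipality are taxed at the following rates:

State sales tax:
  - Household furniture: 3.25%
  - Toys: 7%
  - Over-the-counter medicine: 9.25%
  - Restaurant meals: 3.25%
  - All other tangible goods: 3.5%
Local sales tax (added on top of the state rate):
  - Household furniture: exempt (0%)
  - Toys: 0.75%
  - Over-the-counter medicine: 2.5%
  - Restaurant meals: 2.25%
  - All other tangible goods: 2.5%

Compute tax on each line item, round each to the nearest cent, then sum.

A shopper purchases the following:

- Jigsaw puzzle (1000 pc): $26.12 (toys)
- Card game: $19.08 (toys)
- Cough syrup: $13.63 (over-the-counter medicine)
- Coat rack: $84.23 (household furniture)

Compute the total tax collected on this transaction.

Jigsaw puzzle (1000 pc) $26.12: toys → 7% + 0.75% local = 7.75% → $2.02
Card game $19.08: toys → 7% + 0.75% local = 7.75% → $1.48
Cough syrup $13.63: over-the-counter medicine → 9.25% + 2.5% local = 11.75% → $1.60
Coat rack $84.23: household furniture → 3.25% + 0% local = 3.25% → $2.74
Total tax = $2.02 + $1.48 + $1.60 + $2.74 = $7.84

$7.84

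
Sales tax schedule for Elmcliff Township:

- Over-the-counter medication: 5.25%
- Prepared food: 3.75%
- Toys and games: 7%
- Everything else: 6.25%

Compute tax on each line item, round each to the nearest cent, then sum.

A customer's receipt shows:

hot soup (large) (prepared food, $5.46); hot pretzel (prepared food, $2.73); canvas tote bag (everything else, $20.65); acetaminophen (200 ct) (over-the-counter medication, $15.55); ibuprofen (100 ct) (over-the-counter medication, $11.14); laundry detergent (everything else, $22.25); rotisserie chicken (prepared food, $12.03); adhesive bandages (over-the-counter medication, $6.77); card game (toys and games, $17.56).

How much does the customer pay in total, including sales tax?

Hot soup (large) $5.46: prepared food → 3.75% → $0.20
Hot pretzel $2.73: prepared food → 3.75% → $0.10
Canvas tote bag $20.65: everything else → 6.25% → $1.29
Acetaminophen (200 ct) $15.55: over-the-counter medication → 5.25% → $0.82
Ibuprofen (100 ct) $11.14: over-the-counter medication → 5.25% → $0.58
Laundry detergent $22.25: everything else → 6.25% → $1.39
Rotisserie chicken $12.03: prepared food → 3.75% → $0.45
Adhesive bandages $6.77: over-the-counter medication → 5.25% → $0.36
Card game $17.56: toys and games → 7% → $1.23
Subtotal = $114.14; tax = $6.42; total due = $120.56

$120.56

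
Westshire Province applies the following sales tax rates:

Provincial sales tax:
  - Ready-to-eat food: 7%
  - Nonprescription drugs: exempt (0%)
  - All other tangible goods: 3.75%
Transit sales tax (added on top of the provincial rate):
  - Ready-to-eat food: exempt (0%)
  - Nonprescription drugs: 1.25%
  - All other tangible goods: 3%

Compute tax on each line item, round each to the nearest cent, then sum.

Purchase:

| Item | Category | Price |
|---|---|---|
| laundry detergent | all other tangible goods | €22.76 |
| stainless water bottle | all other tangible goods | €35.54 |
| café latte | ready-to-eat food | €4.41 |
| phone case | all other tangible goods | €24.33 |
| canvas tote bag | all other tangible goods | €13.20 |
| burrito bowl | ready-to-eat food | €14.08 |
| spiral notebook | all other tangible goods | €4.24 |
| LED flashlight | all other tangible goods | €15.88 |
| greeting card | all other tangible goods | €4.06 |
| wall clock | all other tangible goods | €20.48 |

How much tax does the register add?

Laundry detergent €22.76: all other tangible goods → 3.75% + 3% transit = 6.75% → €1.54
Stainless water bottle €35.54: all other tangible goods → 3.75% + 3% transit = 6.75% → €2.40
Café latte €4.41: ready-to-eat food → 7% + 0% transit = 7% → €0.31
Phone case €24.33: all other tangible goods → 3.75% + 3% transit = 6.75% → €1.64
Canvas tote bag €13.20: all other tangible goods → 3.75% + 3% transit = 6.75% → €0.89
Burrito bowl €14.08: ready-to-eat food → 7% + 0% transit = 7% → €0.99
Spiral notebook €4.24: all other tangible goods → 3.75% + 3% transit = 6.75% → €0.29
LED flashlight €15.88: all other tangible goods → 3.75% + 3% transit = 6.75% → €1.07
Greeting card €4.06: all other tangible goods → 3.75% + 3% transit = 6.75% → €0.27
Wall clock €20.48: all other tangible goods → 3.75% + 3% transit = 6.75% → €1.38
Total tax = €1.54 + €2.40 + €0.31 + €1.64 + €0.89 + €0.99 + €0.29 + €1.07 + €0.27 + €1.38 = €10.78

€10.78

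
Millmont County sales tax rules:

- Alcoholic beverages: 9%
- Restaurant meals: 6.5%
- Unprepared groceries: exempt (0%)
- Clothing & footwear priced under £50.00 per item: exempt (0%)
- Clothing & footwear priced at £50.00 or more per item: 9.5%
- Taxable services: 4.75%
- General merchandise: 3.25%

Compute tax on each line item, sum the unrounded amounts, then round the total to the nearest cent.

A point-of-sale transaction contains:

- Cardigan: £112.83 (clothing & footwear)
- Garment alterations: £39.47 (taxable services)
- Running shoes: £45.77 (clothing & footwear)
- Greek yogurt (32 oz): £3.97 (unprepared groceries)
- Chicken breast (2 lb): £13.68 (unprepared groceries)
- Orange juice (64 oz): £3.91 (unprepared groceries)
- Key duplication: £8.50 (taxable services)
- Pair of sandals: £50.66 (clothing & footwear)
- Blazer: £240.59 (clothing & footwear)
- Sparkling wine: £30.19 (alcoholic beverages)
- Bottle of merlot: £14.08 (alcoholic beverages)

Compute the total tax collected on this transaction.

£44.65

Cardigan £112.83: clothing & footwear, £50.00 or more → 9.5% → £10.71885
Garment alterations £39.47: taxable services → 4.75% → £1.874825
Running shoes £45.77: clothing & footwear, under £50.00 → 0% → £0.00
Greek yogurt (32 oz) £3.97: unprepared groceries → 0% → £0.00
Chicken breast (2 lb) £13.68: unprepared groceries → 0% → £0.00
Orange juice (64 oz) £3.91: unprepared groceries → 0% → £0.00
Key duplication £8.50: taxable services → 4.75% → £0.40375
Pair of sandals £50.66: clothing & footwear, £50.00 or more → 9.5% → £4.8127
Blazer £240.59: clothing & footwear, £50.00 or more → 9.5% → £22.85605
Sparkling wine £30.19: alcoholic beverages → 9% → £2.7171
Bottle of merlot £14.08: alcoholic beverages → 9% → £1.2672
Unrounded tax sum = £44.650475 → £44.65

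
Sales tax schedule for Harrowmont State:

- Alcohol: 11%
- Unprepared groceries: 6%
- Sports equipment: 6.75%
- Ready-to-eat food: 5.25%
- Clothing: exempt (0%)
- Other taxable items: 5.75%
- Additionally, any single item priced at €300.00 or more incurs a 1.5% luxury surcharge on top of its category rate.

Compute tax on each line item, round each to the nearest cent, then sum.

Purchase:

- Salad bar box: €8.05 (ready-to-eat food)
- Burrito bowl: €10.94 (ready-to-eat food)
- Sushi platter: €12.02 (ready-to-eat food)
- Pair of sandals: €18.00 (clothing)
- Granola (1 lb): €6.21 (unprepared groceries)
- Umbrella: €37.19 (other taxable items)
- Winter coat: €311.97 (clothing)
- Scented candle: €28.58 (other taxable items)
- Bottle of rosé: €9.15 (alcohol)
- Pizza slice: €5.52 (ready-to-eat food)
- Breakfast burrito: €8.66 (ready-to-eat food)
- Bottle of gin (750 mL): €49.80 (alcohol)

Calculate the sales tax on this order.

Salad bar box €8.05: ready-to-eat food → 5.25% → €0.42
Burrito bowl €10.94: ready-to-eat food → 5.25% → €0.57
Sushi platter €12.02: ready-to-eat food → 5.25% → €0.63
Pair of sandals €18.00: clothing → 0% → €0.00
Granola (1 lb) €6.21: unprepared groceries → 6% → €0.37
Umbrella €37.19: other taxable items → 5.75% → €2.14
Winter coat €311.97: clothing → 0% + 1.5% surcharge = 1.5% → €4.68
Scented candle €28.58: other taxable items → 5.75% → €1.64
Bottle of rosé €9.15: alcohol → 11% → €1.01
Pizza slice €5.52: ready-to-eat food → 5.25% → €0.29
Breakfast burrito €8.66: ready-to-eat food → 5.25% → €0.45
Bottle of gin (750 mL) €49.80: alcohol → 11% → €5.48
Total tax = €0.42 + €0.57 + €0.63 + €0.37 + €2.14 + €4.68 + €1.64 + €1.01 + €0.29 + €0.45 + €5.48 = €17.68

€17.68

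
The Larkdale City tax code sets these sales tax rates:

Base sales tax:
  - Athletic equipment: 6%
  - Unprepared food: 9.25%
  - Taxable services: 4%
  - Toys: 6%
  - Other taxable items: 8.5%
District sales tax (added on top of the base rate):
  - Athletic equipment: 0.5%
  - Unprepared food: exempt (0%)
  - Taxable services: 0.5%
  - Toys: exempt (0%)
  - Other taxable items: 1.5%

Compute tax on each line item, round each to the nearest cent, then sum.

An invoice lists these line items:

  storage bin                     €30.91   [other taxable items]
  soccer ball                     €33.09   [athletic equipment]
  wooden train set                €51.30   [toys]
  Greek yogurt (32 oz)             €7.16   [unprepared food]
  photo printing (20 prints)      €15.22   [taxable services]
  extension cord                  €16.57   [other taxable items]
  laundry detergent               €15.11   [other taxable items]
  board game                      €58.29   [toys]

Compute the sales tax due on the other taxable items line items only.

€6.26

Storage bin €30.91: other taxable items → 8.5% + 1.5% district = 10% → €3.09
Extension cord €16.57: other taxable items → 8.5% + 1.5% district = 10% → €1.66
Laundry detergent €15.11: other taxable items → 8.5% + 1.5% district = 10% → €1.51
Tax on other taxable items = €3.09 + €1.66 + €1.51 = €6.26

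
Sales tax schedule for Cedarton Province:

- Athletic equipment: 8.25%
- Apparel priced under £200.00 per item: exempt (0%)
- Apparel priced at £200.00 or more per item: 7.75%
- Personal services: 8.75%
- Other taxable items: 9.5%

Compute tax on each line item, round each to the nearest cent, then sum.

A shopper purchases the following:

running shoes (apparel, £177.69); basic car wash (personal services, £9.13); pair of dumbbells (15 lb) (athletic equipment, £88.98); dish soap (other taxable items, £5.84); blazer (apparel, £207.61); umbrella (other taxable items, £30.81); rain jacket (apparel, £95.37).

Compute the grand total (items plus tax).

£643.14

Running shoes £177.69: apparel, under £200.00 → 0% → £0.00
Basic car wash £9.13: personal services → 8.75% → £0.80
Pair of dumbbells (15 lb) £88.98: athletic equipment → 8.25% → £7.34
Dish soap £5.84: other taxable items → 9.5% → £0.55
Blazer £207.61: apparel, £200.00 or more → 7.75% → £16.09
Umbrella £30.81: other taxable items → 9.5% → £2.93
Rain jacket £95.37: apparel, under £200.00 → 0% → £0.00
Subtotal = £615.43; tax = £27.71; total due = £643.14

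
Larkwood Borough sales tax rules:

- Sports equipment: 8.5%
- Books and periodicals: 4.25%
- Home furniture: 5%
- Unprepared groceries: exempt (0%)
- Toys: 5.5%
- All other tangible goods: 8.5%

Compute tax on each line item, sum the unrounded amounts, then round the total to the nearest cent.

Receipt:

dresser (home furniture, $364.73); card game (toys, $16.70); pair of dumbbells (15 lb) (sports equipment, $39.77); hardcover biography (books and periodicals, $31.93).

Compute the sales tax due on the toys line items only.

Card game $16.70: toys → 5.5% → $0.9185
Tax on toys: unrounded sum = $0.9185 → $0.92

$0.92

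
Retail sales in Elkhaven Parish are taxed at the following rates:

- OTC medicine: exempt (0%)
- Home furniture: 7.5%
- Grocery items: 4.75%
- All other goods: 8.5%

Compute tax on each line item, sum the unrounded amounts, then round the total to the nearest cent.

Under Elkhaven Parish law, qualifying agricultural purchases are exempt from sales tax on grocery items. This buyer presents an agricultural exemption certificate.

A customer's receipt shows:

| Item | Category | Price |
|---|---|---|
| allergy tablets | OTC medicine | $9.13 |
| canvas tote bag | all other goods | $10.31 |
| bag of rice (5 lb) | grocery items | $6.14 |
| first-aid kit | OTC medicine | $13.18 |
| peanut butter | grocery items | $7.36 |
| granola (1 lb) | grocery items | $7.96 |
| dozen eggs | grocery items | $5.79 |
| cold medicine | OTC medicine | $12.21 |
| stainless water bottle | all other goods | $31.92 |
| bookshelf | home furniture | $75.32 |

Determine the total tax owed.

$9.24

Allergy tablets $9.13: OTC medicine → 0% → $0.00
Canvas tote bag $10.31: all other goods → 8.5% → $0.87635
Bag of rice (5 lb) $6.14: grocery items, buyer-exempt → 0% → $0.00
First-aid kit $13.18: OTC medicine → 0% → $0.00
Peanut butter $7.36: grocery items, buyer-exempt → 0% → $0.00
Granola (1 lb) $7.96: grocery items, buyer-exempt → 0% → $0.00
Dozen eggs $5.79: grocery items, buyer-exempt → 0% → $0.00
Cold medicine $12.21: OTC medicine → 0% → $0.00
Stainless water bottle $31.92: all other goods → 8.5% → $2.7132
Bookshelf $75.32: home furniture → 7.5% → $5.649
Unrounded tax sum = $9.23855 → $9.24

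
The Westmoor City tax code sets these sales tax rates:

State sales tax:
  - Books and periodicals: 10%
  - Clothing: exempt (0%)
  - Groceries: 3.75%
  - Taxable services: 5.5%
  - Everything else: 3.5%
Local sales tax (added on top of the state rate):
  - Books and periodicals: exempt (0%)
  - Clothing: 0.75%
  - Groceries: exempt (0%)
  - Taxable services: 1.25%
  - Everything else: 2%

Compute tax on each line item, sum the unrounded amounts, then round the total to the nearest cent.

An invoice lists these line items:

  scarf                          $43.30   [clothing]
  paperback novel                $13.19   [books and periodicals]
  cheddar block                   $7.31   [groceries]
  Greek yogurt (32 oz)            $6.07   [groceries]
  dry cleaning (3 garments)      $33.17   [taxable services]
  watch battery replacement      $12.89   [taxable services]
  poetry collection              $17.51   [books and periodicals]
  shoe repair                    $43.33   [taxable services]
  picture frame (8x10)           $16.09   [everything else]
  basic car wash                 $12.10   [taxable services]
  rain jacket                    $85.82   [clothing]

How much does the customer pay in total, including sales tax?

Scarf $43.30: clothing → 0% + 0.75% local = 0.75% → $0.32475
Paperback novel $13.19: books and periodicals → 10% + 0% local = 10% → $1.319
Cheddar block $7.31: groceries → 3.75% + 0% local = 3.75% → $0.274125
Greek yogurt (32 oz) $6.07: groceries → 3.75% + 0% local = 3.75% → $0.227625
Dry cleaning (3 garments) $33.17: taxable services → 5.5% + 1.25% local = 6.75% → $2.238975
Watch battery replacement $12.89: taxable services → 5.5% + 1.25% local = 6.75% → $0.870075
Poetry collection $17.51: books and periodicals → 10% + 0% local = 10% → $1.751
Shoe repair $43.33: taxable services → 5.5% + 1.25% local = 6.75% → $2.924775
Picture frame (8x10) $16.09: everything else → 3.5% + 2% local = 5.5% → $0.88495
Basic car wash $12.10: taxable services → 5.5% + 1.25% local = 6.75% → $0.81675
Rain jacket $85.82: clothing → 0% + 0.75% local = 0.75% → $0.64365
Subtotal = $290.78; unrounded tax = $12.275675 → $12.28; total due = $303.06

$303.06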